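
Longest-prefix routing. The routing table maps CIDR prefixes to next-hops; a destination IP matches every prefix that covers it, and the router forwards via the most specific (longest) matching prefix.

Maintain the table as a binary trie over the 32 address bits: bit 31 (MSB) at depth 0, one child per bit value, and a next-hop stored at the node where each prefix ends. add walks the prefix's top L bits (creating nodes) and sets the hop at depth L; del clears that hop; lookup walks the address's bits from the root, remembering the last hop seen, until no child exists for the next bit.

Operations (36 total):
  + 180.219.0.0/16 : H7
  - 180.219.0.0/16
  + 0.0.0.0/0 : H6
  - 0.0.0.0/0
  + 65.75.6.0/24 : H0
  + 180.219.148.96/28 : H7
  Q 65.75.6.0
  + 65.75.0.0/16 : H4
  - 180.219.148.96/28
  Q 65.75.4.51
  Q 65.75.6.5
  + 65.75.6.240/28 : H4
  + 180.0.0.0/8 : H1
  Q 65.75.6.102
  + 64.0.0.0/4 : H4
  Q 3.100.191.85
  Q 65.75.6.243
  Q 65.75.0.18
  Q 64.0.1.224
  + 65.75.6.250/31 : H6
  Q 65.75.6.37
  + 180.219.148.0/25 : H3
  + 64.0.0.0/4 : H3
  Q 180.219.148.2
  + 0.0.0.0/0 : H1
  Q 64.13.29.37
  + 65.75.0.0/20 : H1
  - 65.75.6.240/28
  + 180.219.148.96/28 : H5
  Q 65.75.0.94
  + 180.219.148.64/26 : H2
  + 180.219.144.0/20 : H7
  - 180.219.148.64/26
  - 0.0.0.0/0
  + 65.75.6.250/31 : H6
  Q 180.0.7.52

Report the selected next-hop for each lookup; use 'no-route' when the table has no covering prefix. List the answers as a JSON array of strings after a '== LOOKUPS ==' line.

Apply in order:
  add 180.219.0.0/16 -> H7 at depth 16
  del 180.219.0.0/16 (clear depth 16)
  add 0.0.0.0/0 -> H6 at depth 0
  del 0.0.0.0/0 (clear depth 0)
  add 65.75.6.0/24 -> H0 at depth 24
  add 180.219.148.96/28 -> H7 at depth 28
  ? 65.75.6.0  path d0:-→d1:-→d2:-→d3:-→d4:-→d5:-→d6:-→d7:-→d8:-→d9:-→d10:-→d11:-→d12:-→d13:-→d14:-→d15:-→d16:-→d17:-→d18:-→d19:-→d20:-→d21:-→d22:-→d23:-→d24:H0  best=H0
  add 65.75.0.0/16 -> H4 at depth 16
  del 180.219.148.96/28 (clear depth 28)
  ? 65.75.4.51  path d0:-→d1:-→d2:-→d3:-→d4:-→d5:-→d6:-→d7:-→d8:-→d9:-→d10:-→d11:-→d12:-→d13:-→d14:-→d15:-→d16:H4→d17:-→d18:-→d19:-→d20:-→d21:-→d22:-  best=H4
  ? 65.75.6.5  path d0:-→d1:-→d2:-→d3:-→d4:-→d5:-→d6:-→d7:-→d8:-→d9:-→d10:-→d11:-→d12:-→d13:-→d14:-→d15:-→d16:H4→d17:-→d18:-→d19:-→d20:-→d21:-→d22:-→d23:-→d24:H0  best=H0
  add 65.75.6.240/28 -> H4 at depth 28
  add 180.0.0.0/8 -> H1 at depth 8
  ? 65.75.6.102  path d0:-→d1:-→d2:-→d3:-→d4:-→d5:-→d6:-→d7:-→d8:-→d9:-→d10:-→d11:-→d12:-→d13:-→d14:-→d15:-→d16:H4→d17:-→d18:-→d19:-→d20:-→d21:-→d22:-→d23:-→d24:H0  best=H0
  add 64.0.0.0/4 -> H4 at depth 4
  ? 3.100.191.85  path d0:-→d1:-  best=no-route
  ? 65.75.6.243  path d0:-→d1:-→d2:-→d3:-→d4:H4→d5:-→d6:-→d7:-→d8:-→d9:-→d10:-→d11:-→d12:-→d13:-→d14:-→d15:-→d16:H4→d17:-→d18:-→d19:-→d20:-→d21:-→d22:-→d23:-→d24:H0→d25:-→d26:-→d27:-→d28:H4  best=H4
  ? 65.75.0.18  path d0:-→d1:-→d2:-→d3:-→d4:H4→d5:-→d6:-→d7:-→d8:-→d9:-→d10:-→d11:-→d12:-→d13:-→d14:-→d15:-→d16:H4→d17:-→d18:-→d19:-→d20:-→d21:-  best=H4
  ? 64.0.1.224  path d0:-→d1:-→d2:-→d3:-→d4:H4→d5:-→d6:-→d7:-  best=H4
  add 65.75.6.250/31 -> H6 at depth 31
  ? 65.75.6.37  path d0:-→d1:-→d2:-→d3:-→d4:H4→d5:-→d6:-→d7:-→d8:-→d9:-→d10:-→d11:-→d12:-→d13:-→d14:-→d15:-→d16:H4→d17:-→d18:-→d19:-→d20:-→d21:-→d22:-→d23:-→d24:H0  best=H0
  add 180.219.148.0/25 -> H3 at depth 25
  add 64.0.0.0/4 -> H3 at depth 4
  ? 180.219.148.2  path d0:-→d1:-→d2:-→d3:-→d4:-→d5:-→d6:-→d7:-→d8:H1→d9:-→d10:-→d11:-→d12:-→d13:-→d14:-→d15:-→d16:-→d17:-→d18:-→d19:-→d20:-→d21:-→d22:-→d23:-→d24:-→d25:H3  best=H3
  add 0.0.0.0/0 -> H1 at depth 0
  ? 64.13.29.37  path d0:H1→d1:-→d2:-→d3:-→d4:H3→d5:-→d6:-→d7:-  best=H3
  add 65.75.0.0/20 -> H1 at depth 20
  del 65.75.6.240/28 (clear depth 28)
  add 180.219.148.96/28 -> H5 at depth 28
  ? 65.75.0.94  path d0:H1→d1:-→d2:-→d3:-→d4:H3→d5:-→d6:-→d7:-→d8:-→d9:-→d10:-→d11:-→d12:-→d13:-→d14:-→d15:-→d16:H4→d17:-→d18:-→d19:-→d20:H1→d21:-  best=H1
  add 180.219.148.64/26 -> H2 at depth 26
  add 180.219.144.0/20 -> H7 at depth 20
  del 180.219.148.64/26 (clear depth 26)
  del 0.0.0.0/0 (clear depth 0)
  add 65.75.6.250/31 -> H6 at depth 31
  ? 180.0.7.52  path d0:-→d1:-→d2:-→d3:-→d4:-→d5:-→d6:-→d7:-→d8:H1  best=H1

== LOOKUPS ==
["H0","H4","H0","H0","no-route","H4","H4","H4","H0","H3","H3","H1","H1"]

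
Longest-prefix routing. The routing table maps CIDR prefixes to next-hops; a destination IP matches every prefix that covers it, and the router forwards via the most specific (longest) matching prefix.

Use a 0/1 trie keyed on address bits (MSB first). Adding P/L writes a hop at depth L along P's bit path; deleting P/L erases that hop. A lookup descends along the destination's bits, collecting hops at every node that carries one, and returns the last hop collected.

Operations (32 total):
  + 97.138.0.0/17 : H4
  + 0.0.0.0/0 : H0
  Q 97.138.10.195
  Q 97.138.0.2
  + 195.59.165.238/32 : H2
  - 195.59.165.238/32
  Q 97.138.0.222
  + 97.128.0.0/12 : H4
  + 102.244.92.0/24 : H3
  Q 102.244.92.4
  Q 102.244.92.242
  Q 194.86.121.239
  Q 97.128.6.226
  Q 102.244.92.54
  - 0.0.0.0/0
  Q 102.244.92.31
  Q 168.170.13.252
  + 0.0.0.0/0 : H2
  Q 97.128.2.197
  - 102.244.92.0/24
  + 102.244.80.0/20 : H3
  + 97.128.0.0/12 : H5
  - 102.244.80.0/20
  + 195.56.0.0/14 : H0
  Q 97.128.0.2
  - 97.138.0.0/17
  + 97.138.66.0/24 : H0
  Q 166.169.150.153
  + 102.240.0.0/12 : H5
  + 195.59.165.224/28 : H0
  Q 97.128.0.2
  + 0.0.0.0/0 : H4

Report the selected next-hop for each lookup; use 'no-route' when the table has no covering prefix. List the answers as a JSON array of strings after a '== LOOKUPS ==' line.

Apply in order:
  + 97.138.0.0/17 (H4) depth=17
  + 0.0.0.0/0 (H0) depth=0
  ? 97.138.10.195  path d0:H0→d1:-→d2:-→d3:-→d4:-→d5:-→d6:-→d7:-→d8:-→d9:-→d10:-→d11:-→d12:-→d13:-→d14:-→d15:-→d16:-→d17:H4  best=H4
  ? 97.138.0.2  path d0:H0→d1:-→d2:-→d3:-→d4:-→d5:-→d6:-→d7:-→d8:-→d9:-→d10:-→d11:-→d12:-→d13:-→d14:-→d15:-→d16:-→d17:H4  best=H4
  + 195.59.165.238/32 (H2) depth=32
  - 195.59.165.238/32 clear@32
  ? 97.138.0.222  path d0:H0→d1:-→d2:-→d3:-→d4:-→d5:-→d6:-→d7:-→d8:-→d9:-→d10:-→d11:-→d12:-→d13:-→d14:-→d15:-→d16:-→d17:H4  best=H4
  + 97.128.0.0/12 (H4) depth=12
  + 102.244.92.0/24 (H3) depth=24
  ? 102.244.92.4  path d0:H0→d1:-→d2:-→d3:-→d4:-→d5:-→d6:-→d7:-→d8:-→d9:-→d10:-→d11:-→d12:-→d13:-→d14:-→d15:-→d16:-→d17:-→d18:-→d19:-→d20:-→d21:-→d22:-→d23:-→d24:H3  best=H3
  ? 102.244.92.242  path d0:H0→d1:-→d2:-→d3:-→d4:-→d5:-→d6:-→d7:-→d8:-→d9:-→d10:-→d11:-→d12:-→d13:-→d14:-→d15:-→d16:-→d17:-→d18:-→d19:-→d20:-→d21:-→d22:-→d23:-→d24:H3  best=H3
  ? 194.86.121.239  path d0:H0→d1:-→d2:-→d3:-→d4:-→d5:-→d6:-→d7:-  best=H0
  ? 97.128.6.226  path d0:H0→d1:-→d2:-→d3:-→d4:-→d5:-→d6:-→d7:-→d8:-→d9:-→d10:-→d11:-→d12:H4  best=H4
  ? 102.244.92.54  path d0:H0→d1:-→d2:-→d3:-→d4:-→d5:-→d6:-→d7:-→d8:-→d9:-→d10:-→d11:-→d12:-→d13:-→d14:-→d15:-→d16:-→d17:-→d18:-→d19:-→d20:-→d21:-→d22:-→d23:-→d24:H3  best=H3
  - 0.0.0.0/0 clear@0
  ? 102.244.92.31  path d0:-→d1:-→d2:-→d3:-→d4:-→d5:-→d6:-→d7:-→d8:-→d9:-→d10:-→d11:-→d12:-→d13:-→d14:-→d15:-→d16:-→d17:-→d18:-→d19:-→d20:-→d21:-→d22:-→d23:-→d24:H3  best=H3
  ? 168.170.13.252  path d0:-→d1:-  best=no-route
  + 0.0.0.0/0 (H2) depth=0
  ? 97.128.2.197  path d0:H2→d1:-→d2:-→d3:-→d4:-→d5:-→d6:-→d7:-→d8:-→d9:-→d10:-→d11:-→d12:H4  best=H4
  - 102.244.92.0/24 clear@24
  + 102.244.80.0/20 (H3) depth=20
  + 97.128.0.0/12 (H5) depth=12
  - 102.244.80.0/20 clear@20
  + 195.56.0.0/14 (H0) depth=14
  ? 97.128.0.2  path d0:H2→d1:-→d2:-→d3:-→d4:-→d5:-→d6:-→d7:-→d8:-→d9:-→d10:-→d11:-→d12:H5  best=H5
  - 97.138.0.0/17 clear@17
  + 97.138.66.0/24 (H0) depth=24
  ? 166.169.150.153  path d0:H2→d1:-  best=H2
  + 102.240.0.0/12 (H5) depth=12
  + 195.59.165.224/28 (H0) depth=28
  ? 97.128.0.2  path d0:H2→d1:-→d2:-→d3:-→d4:-→d5:-→d6:-→d7:-→d8:-→d9:-→d10:-→d11:-→d12:H5  best=H5
  + 0.0.0.0/0 (H4) depth=0

== LOOKUPS ==
["H4","H4","H4","H3","H3","H0","H4","H3","H3","no-route","H4","H5","H2","H5"]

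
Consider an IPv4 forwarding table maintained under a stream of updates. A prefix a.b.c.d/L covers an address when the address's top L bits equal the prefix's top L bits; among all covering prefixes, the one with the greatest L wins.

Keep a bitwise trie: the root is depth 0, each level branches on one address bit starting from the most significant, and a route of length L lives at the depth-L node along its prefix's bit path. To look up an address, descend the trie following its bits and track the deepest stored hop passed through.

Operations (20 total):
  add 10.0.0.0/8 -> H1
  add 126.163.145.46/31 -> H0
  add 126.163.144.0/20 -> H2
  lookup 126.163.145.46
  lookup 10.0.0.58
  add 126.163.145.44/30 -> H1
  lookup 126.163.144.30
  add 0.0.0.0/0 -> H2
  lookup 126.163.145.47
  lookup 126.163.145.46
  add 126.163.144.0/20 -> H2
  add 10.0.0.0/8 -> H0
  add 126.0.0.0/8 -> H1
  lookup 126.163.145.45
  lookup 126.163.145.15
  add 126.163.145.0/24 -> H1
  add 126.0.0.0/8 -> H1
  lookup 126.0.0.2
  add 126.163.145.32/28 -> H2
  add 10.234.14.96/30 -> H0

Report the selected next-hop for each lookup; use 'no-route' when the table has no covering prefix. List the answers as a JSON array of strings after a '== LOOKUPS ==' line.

Process each operation:
  add 10.0.0.0/8 -> H1 at depth 8
  add 126.163.145.46/31 -> H0 at depth 31
  add 126.163.144.0/20 -> H2 at depth 20
  Q 126.163.145.46: descend 0111111010100011100100010010111 ; hops seen [H2,H0] ; pick H0
  Q 10.0.0.58: descend 00001010 ; hops seen [H1] ; pick H1
  add 126.163.145.44/30 -> H1 at depth 30
  Q 126.163.144.30: descend 01111110101000111001000 ; hops seen [H2] ; pick H2
  add 0.0.0.0/0 -> H2 at depth 0
  Q 126.163.145.47: descend 0111111010100011100100010010111 ; hops seen [H2,H2,H1,H0] ; pick H0
  Q 126.163.145.46: descend 0111111010100011100100010010111 ; hops seen [H2,H2,H1,H0] ; pick H0
  add 126.163.144.0/20 -> H2 at depth 20
  add 10.0.0.0/8 -> H0 at depth 8
  add 126.0.0.0/8 -> H1 at depth 8
  Q 126.163.145.45: descend 011111101010001110010001001011 ; hops seen [H2,H1,H2,H1] ; pick H1
  Q 126.163.145.15: descend 01111110101000111001000100 ; hops seen [H2,H1,H2] ; pick H2
  add 126.163.145.0/24 -> H1 at depth 24
  add 126.0.0.0/8 -> H1 at depth 8
  Q 126.0.0.2: descend 01111110 ; hops seen [H2,H1] ; pick H1
  add 126.163.145.32/28 -> H2 at depth 28
  add 10.234.14.96/30 -> H0 at depth 30

== LOOKUPS ==
["H0","H1","H2","H0","H0","H1","H2","H1"]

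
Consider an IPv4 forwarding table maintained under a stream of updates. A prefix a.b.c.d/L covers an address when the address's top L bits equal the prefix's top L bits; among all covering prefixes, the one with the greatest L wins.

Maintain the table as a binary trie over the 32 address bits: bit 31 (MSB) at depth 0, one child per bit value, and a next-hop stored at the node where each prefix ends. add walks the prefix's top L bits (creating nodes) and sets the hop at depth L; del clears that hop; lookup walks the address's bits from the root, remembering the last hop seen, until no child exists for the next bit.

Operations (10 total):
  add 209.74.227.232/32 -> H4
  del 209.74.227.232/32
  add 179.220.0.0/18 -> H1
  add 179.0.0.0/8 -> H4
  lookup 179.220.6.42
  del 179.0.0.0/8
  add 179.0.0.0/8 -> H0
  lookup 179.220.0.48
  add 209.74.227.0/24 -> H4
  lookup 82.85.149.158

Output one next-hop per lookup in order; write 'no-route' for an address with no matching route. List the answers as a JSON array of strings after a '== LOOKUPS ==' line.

Apply in order:
  add 209.74.227.232/32 -> H4 at depth 32
  del 209.74.227.232/32 (clear depth 32)
  add 179.220.0.0/18 -> H1 at depth 18
  add 179.0.0.0/8 -> H4 at depth 8
  Q 179.220.6.42: descend 101100111101110000 ; hops seen [H4,H1] ; pick H1
  del 179.0.0.0/8 (clear depth 8)
  add 179.0.0.0/8 -> H0 at depth 8
  Q 179.220.0.48: descend 101100111101110000 ; hops seen [H0,H1] ; pick H1
  add 209.74.227.0/24 -> H4 at depth 24
  Q 82.85.149.158: descend ε ; hops seen [∅] ; pick no-route

== LOOKUPS ==
["H1","H1","no-route"]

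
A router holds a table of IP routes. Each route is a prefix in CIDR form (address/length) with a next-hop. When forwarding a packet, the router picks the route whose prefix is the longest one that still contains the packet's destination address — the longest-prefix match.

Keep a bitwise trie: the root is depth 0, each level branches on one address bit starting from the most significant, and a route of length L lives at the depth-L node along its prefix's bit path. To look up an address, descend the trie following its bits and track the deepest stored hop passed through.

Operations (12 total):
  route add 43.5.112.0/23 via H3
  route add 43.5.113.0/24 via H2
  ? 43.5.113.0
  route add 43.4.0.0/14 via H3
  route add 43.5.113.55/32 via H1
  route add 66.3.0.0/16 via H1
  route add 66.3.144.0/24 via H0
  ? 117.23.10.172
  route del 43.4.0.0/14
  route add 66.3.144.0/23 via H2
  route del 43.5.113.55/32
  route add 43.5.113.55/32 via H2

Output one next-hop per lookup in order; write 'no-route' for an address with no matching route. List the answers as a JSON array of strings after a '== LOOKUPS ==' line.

Apply in order:
  + 43.5.112.0/23 (H3) depth=23
  + 43.5.113.0/24 (H2) depth=24
  Q 43.5.113.0: descend 001010110000010101110001 ; hops seen [H3,H2] ; pick H2
  + 43.4.0.0/14 (H3) depth=14
  + 43.5.113.55/32 (H1) depth=32
  + 66.3.0.0/16 (H1) depth=16
  + 66.3.144.0/24 (H0) depth=24
  Q 117.23.10.172: descend 01 ; hops seen [∅] ; pick no-route
  - 43.4.0.0/14 clear@14
  + 66.3.144.0/23 (H2) depth=23
  - 43.5.113.55/32 clear@32
  + 43.5.113.55/32 (H2) depth=32

== LOOKUPS ==
["H2","no-route"]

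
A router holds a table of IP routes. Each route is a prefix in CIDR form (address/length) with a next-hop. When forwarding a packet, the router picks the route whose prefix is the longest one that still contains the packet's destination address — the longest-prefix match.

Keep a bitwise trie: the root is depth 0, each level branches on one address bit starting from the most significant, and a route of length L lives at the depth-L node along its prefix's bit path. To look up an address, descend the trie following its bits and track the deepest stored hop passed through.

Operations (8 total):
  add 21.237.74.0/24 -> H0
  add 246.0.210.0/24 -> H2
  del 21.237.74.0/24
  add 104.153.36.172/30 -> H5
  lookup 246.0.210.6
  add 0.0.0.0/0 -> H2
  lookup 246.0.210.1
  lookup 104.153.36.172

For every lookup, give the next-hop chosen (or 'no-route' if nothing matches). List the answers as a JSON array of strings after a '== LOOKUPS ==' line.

Apply in order:
  + 21.237.74.0/24 (H0) depth=24
  + 246.0.210.0/24 (H2) depth=24
  - 21.237.74.0/24 clear@24
  + 104.153.36.172/30 (H5) depth=30
  lookup 246.0.210.6: bits 111101100000000011010010 walk d0:-→d1:-→d2:-→d3:-→d4:-→d5:-→d6:-→d7:-→d8:-→d9:-→d10:-→d11:-→d12:-→d13:-→d14:-→d15:-→d16:-→d17:-→d18:-→d19:-→d20:-→d21:-→d22:-→d23:-→d24:H2 -> H2
  + 0.0.0.0/0 (H2) depth=0
  lookup 246.0.210.1: bits 111101100000000011010010 walk d0:H2→d1:-→d2:-→d3:-→d4:-→d5:-→d6:-→d7:-→d8:-→d9:-→d10:-→d11:-→d12:-→d13:-→d14:-→d15:-→d16:-→d17:-→d18:-→d19:-→d20:-→d21:-→d22:-→d23:-→d24:H2 -> H2
  lookup 104.153.36.172: bits 011010001001100100100100101011 walk d0:H2→d1:-→d2:-→d3:-→d4:-→d5:-→d6:-→d7:-→d8:-→d9:-→d10:-→d11:-→d12:-→d13:-→d14:-→d15:-→d16:-→d17:-→d18:-→d19:-→d20:-→d21:-→d22:-→d23:-→d24:-→d25:-→d26:-→d27:-→d28:-→d29:-→d30:H5 -> H5

== LOOKUPS ==
["H2","H2","H5"]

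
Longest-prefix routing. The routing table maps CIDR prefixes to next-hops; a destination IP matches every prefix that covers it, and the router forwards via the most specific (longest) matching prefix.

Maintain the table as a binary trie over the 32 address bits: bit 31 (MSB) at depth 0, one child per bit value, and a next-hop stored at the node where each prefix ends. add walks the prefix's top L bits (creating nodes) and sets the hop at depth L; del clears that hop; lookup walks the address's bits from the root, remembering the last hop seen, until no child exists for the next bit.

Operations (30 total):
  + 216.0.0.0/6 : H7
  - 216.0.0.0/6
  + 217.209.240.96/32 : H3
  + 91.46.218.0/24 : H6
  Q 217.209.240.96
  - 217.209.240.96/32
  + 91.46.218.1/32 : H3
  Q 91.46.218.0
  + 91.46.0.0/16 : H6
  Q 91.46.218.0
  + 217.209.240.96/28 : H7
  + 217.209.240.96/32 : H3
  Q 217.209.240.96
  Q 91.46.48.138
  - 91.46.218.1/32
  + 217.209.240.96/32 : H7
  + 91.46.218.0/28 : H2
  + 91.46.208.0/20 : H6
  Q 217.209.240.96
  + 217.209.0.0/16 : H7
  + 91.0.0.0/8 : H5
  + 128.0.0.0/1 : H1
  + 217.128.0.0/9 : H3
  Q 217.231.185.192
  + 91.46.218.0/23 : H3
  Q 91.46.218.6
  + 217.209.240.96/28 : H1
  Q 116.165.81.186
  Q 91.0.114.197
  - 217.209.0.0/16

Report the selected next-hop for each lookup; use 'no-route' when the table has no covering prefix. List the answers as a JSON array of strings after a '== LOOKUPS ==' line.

Process each operation:
  + 216.0.0.0/6 (H7) depth=6
  del 216.0.0.0/6 (clear depth 6)
  + 217.209.240.96/32 (H3) depth=32
  + 91.46.218.0/24 (H6) depth=24
  ? 217.209.240.96  path d0:-→d1:-→d2:-→d3:-→d4:-→d5:-→d6:-→d7:-→d8:-→d9:-→d10:-→d11:-→d12:-→d13:-→d14:-→d15:-→d16:-→d17:-→d18:-→d19:-→d20:-→d21:-→d22:-→d23:-→d24:-→d25:-→d26:-→d27:-→d28:-→d29:-→d30:-→d31:-→d32:H3  best=H3
  del 217.209.240.96/32 (clear depth 32)
  + 91.46.218.1/32 (H3) depth=32
  ? 91.46.218.0  path d0:-→d1:-→d2:-→d3:-→d4:-→d5:-→d6:-→d7:-→d8:-→d9:-→d10:-→d11:-→d12:-→d13:-→d14:-→d15:-→d16:-→d17:-→d18:-→d19:-→d20:-→d21:-→d22:-→d23:-→d24:H6→d25:-→d26:-→d27:-→d28:-→d29:-→d30:-→d31:-  best=H6
  + 91.46.0.0/16 (H6) depth=16
  ? 91.46.218.0  path d0:-→d1:-→d2:-→d3:-→d4:-→d5:-→d6:-→d7:-→d8:-→d9:-→d10:-→d11:-→d12:-→d13:-→d14:-→d15:-→d16:H6→d17:-→d18:-→d19:-→d20:-→d21:-→d22:-→d23:-→d24:H6→d25:-→d26:-→d27:-→d28:-→d29:-→d30:-→d31:-  best=H6
  + 217.209.240.96/28 (H7) depth=28
  + 217.209.240.96/32 (H3) depth=32
  ? 217.209.240.96  path d0:-→d1:-→d2:-→d3:-→d4:-→d5:-→d6:-→d7:-→d8:-→d9:-→d10:-→d11:-→d12:-→d13:-→d14:-→d15:-→d16:-→d17:-→d18:-→d19:-→d20:-→d21:-→d22:-→d23:-→d24:-→d25:-→d26:-→d27:-→d28:H7→d29:-→d30:-→d31:-→d32:H3  best=H3
  ? 91.46.48.138  path d0:-→d1:-→d2:-→d3:-→d4:-→d5:-→d6:-→d7:-→d8:-→d9:-→d10:-→d11:-→d12:-→d13:-→d14:-→d15:-→d16:H6  best=H6
  del 91.46.218.1/32 (clear depth 32)
  + 217.209.240.96/32 (H7) depth=32
  + 91.46.218.0/28 (H2) depth=28
  + 91.46.208.0/20 (H6) depth=20
  ? 217.209.240.96  path d0:-→d1:-→d2:-→d3:-→d4:-→d5:-→d6:-→d7:-→d8:-→d9:-→d10:-→d11:-→d12:-→d13:-→d14:-→d15:-→d16:-→d17:-→d18:-→d19:-→d20:-→d21:-→d22:-→d23:-→d24:-→d25:-→d26:-→d27:-→d28:H7→d29:-→d30:-→d31:-→d32:H7  best=H7
  + 217.209.0.0/16 (H7) depth=16
  + 91.0.0.0/8 (H5) depth=8
  + 128.0.0.0/1 (H1) depth=1
  + 217.128.0.0/9 (H3) depth=9
  ? 217.231.185.192  path d0:-→d1:H1→d2:-→d3:-→d4:-→d5:-→d6:-→d7:-→d8:-→d9:H3→d10:-  best=H3
  + 91.46.218.0/23 (H3) depth=23
  ? 91.46.218.6  path d0:-→d1:-→d2:-→d3:-→d4:-→d5:-→d6:-→d7:-→d8:H5→d9:-→d10:-→d11:-→d12:-→d13:-→d14:-→d15:-→d16:H6→d17:-→d18:-→d19:-→d20:H6→d21:-→d22:-→d23:H3→d24:H6→d25:-→d26:-→d27:-→d28:H2→d29:-  best=H2
  + 217.209.240.96/28 (H1) depth=28
  ? 116.165.81.186  path d0:-→d1:-→d2:-  best=no-route
  ? 91.0.114.197  path d0:-→d1:-→d2:-→d3:-→d4:-→d5:-→d6:-→d7:-→d8:H5→d9:-→d10:-  best=H5
  del 217.209.0.0/16 (clear depth 16)

== LOOKUPS ==
["H3","H6","H6","H3","H6","H7","H3","H2","no-route","H5"]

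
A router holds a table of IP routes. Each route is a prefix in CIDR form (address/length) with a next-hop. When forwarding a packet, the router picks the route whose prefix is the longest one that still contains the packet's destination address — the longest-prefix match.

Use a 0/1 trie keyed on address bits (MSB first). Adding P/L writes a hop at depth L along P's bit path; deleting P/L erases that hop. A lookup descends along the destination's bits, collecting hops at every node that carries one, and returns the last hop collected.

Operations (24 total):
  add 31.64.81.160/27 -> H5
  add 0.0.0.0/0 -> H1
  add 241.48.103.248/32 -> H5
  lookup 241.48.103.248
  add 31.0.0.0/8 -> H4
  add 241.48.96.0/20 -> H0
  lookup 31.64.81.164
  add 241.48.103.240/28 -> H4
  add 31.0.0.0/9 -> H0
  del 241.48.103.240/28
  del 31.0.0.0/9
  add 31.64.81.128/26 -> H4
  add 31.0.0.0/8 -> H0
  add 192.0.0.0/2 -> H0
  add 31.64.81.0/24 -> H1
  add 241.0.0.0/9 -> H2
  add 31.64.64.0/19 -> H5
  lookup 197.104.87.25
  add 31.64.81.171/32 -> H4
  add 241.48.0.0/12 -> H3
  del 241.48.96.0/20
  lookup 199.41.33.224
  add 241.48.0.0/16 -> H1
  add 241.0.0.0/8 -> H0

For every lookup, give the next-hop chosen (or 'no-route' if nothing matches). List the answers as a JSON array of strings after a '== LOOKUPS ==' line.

Trace:
  add 31.64.81.160/27 -> H5 at depth 27
  add 0.0.0.0/0 -> H1 at depth 0
  add 241.48.103.248/32 -> H5 at depth 32
  Q 241.48.103.248: descend 11110001001100000110011111111000 ; hops seen [H1,H5] ; pick H5
  add 31.0.0.0/8 -> H4 at depth 8
  add 241.48.96.0/20 -> H0 at depth 20
  Q 31.64.81.164: descend 000111110100000001010001101 ; hops seen [H1,H4,H5] ; pick H5
  add 241.48.103.240/28 -> H4 at depth 28
  add 31.0.0.0/9 -> H0 at depth 9
  - 241.48.103.240/28 clear@28
  - 31.0.0.0/9 clear@9
  add 31.64.81.128/26 -> H4 at depth 26
  add 31.0.0.0/8 -> H0 at depth 8
  add 192.0.0.0/2 -> H0 at depth 2
  add 31.64.81.0/24 -> H1 at depth 24
  add 241.0.0.0/9 -> H2 at depth 9
  add 31.64.64.0/19 -> H5 at depth 19
  Q 197.104.87.25: descend 11 ; hops seen [H1,H0] ; pick H0
  add 31.64.81.171/32 -> H4 at depth 32
  add 241.48.0.0/12 -> H3 at depth 12
  - 241.48.96.0/20 clear@20
  Q 199.41.33.224: descend 11 ; hops seen [H1,H0] ; pick H0
  add 241.48.0.0/16 -> H1 at depth 16
  add 241.0.0.0/8 -> H0 at depth 8

== LOOKUPS ==
["H5","H5","H0","H0"]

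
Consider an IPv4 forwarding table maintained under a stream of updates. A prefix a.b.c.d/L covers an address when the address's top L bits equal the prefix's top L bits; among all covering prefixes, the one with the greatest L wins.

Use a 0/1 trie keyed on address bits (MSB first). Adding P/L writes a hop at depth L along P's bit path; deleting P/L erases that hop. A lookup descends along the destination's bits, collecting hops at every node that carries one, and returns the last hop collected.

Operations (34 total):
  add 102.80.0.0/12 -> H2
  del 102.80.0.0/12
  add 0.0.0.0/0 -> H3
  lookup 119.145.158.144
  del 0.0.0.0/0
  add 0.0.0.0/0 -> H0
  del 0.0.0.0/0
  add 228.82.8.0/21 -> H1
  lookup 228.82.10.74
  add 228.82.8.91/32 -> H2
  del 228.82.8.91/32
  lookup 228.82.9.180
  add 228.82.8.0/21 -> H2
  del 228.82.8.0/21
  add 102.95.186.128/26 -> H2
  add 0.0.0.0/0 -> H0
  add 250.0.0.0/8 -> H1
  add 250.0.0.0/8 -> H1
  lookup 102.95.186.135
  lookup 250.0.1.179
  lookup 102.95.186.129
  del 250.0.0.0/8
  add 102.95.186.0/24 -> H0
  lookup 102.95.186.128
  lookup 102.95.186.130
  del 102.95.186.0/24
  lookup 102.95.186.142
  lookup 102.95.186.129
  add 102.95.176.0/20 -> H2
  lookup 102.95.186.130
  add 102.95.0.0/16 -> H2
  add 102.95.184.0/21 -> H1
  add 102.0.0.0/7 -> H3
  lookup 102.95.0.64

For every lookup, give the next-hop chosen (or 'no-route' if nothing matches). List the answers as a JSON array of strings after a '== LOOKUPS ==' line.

Process each operation:
  add 102.80.0.0/12 -> H2 at depth 12
  - 102.80.0.0/12 clear@12
  add 0.0.0.0/0 -> H3 at depth 0
  Q 119.145.158.144: descend 011 ; hops seen [H3] ; pick H3
  - 0.0.0.0/0 clear@0
  add 0.0.0.0/0 -> H0 at depth 0
  - 0.0.0.0/0 clear@0
  add 228.82.8.0/21 -> H1 at depth 21
  Q 228.82.10.74: descend 111001000101001000001 ; hops seen [H1] ; pick H1
  add 228.82.8.91/32 -> H2 at depth 32
  - 228.82.8.91/32 clear@32
  Q 228.82.9.180: descend 11100100010100100000100 ; hops seen [H1] ; pick H1
  add 228.82.8.0/21 -> H2 at depth 21
  - 228.82.8.0/21 clear@21
  add 102.95.186.128/26 -> H2 at depth 26
  add 0.0.0.0/0 -> H0 at depth 0
  add 250.0.0.0/8 -> H1 at depth 8
  add 250.0.0.0/8 -> H1 at depth 8
  Q 102.95.186.135: descend 01100110010111111011101010 ; hops seen [H0,H2] ; pick H2
  Q 250.0.1.179: descend 11111010 ; hops seen [H0,H1] ; pick H1
  Q 102.95.186.129: descend 01100110010111111011101010 ; hops seen [H0,H2] ; pick H2
  - 250.0.0.0/8 clear@8
  add 102.95.186.0/24 -> H0 at depth 24
  Q 102.95.186.128: descend 01100110010111111011101010 ; hops seen [H0,H0,H2] ; pick H2
  Q 102.95.186.130: descend 01100110010111111011101010 ; hops seen [H0,H0,H2] ; pick H2
  - 102.95.186.0/24 clear@24
  Q 102.95.186.142: descend 01100110010111111011101010 ; hops seen [H0,H2] ; pick H2
  Q 102.95.186.129: descend 01100110010111111011101010 ; hops seen [H0,H2] ; pick H2
  add 102.95.176.0/20 -> H2 at depth 20
  Q 102.95.186.130: descend 01100110010111111011101010 ; hops seen [H0,H2,H2] ; pick H2
  add 102.95.0.0/16 -> H2 at depth 16
  add 102.95.184.0/21 -> H1 at depth 21
  add 102.0.0.0/7 -> H3 at depth 7
  Q 102.95.0.64: descend 0110011001011111 ; hops seen [H0,H3,H2] ; pick H2

== LOOKUPS ==
["H3","H1","H1","H2","H1","H2","H2","H2","H2","H2","H2","H2"]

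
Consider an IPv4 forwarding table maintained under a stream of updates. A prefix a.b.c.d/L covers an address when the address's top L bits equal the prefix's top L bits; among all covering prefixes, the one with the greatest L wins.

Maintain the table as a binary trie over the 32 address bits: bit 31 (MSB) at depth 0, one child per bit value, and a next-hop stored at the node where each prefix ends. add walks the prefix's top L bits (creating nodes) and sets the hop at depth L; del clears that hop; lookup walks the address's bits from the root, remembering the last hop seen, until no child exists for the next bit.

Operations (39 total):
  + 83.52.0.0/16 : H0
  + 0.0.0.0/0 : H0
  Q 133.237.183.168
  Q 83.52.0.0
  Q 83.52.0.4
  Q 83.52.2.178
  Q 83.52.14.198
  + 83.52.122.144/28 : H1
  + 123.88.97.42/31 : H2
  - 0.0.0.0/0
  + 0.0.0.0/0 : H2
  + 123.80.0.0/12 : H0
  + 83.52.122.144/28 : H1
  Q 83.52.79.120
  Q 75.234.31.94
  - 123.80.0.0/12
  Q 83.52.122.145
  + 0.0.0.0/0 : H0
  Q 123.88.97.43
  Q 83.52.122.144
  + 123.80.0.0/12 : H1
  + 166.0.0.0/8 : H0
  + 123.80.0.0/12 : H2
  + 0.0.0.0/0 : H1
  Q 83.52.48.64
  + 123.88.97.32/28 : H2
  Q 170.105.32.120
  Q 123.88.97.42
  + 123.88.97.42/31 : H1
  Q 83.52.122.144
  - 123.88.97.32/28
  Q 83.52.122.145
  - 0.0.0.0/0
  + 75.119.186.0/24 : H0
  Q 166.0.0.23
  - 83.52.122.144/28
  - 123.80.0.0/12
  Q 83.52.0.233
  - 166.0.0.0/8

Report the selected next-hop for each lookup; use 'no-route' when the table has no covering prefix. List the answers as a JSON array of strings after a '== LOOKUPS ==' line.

Apply in order:
  + 83.52.0.0/16 (H0) depth=16
  + 0.0.0.0/0 (H0) depth=0
  Q 133.237.183.168: descend ε ; hops seen [H0] ; pick H0
  Q 83.52.0.0: descend 0101001100110100 ; hops seen [H0,H0] ; pick H0
  Q 83.52.0.4: descend 0101001100110100 ; hops seen [H0,H0] ; pick H0
  Q 83.52.2.178: descend 0101001100110100 ; hops seen [H0,H0] ; pick H0
  Q 83.52.14.198: descend 0101001100110100 ; hops seen [H0,H0] ; pick H0
  + 83.52.122.144/28 (H1) depth=28
  + 123.88.97.42/31 (H2) depth=31
  - 0.0.0.0/0 clear@0
  + 0.0.0.0/0 (H2) depth=0
  + 123.80.0.0/12 (H0) depth=12
  + 83.52.122.144/28 (H1) depth=28
  Q 83.52.79.120: descend 010100110011010001 ; hops seen [H2,H0] ; pick H0
  Q 75.234.31.94: descend 010 ; hops seen [H2] ; pick H2
  - 123.80.0.0/12 clear@12
  Q 83.52.122.145: descend 0101001100110100011110101001 ; hops seen [H2,H0,H1] ; pick H1
  + 0.0.0.0/0 (H0) depth=0
  Q 123.88.97.43: descend 0111101101011000011000010010101 ; hops seen [H0,H2] ; pick H2
  Q 83.52.122.144: descend 0101001100110100011110101001 ; hops seen [H0,H0,H1] ; pick H1
  + 123.80.0.0/12 (H1) depth=12
  + 166.0.0.0/8 (H0) depth=8
  + 123.80.0.0/12 (H2) depth=12
  + 0.0.0.0/0 (H1) depth=0
  Q 83.52.48.64: descend 01010011001101000 ; hops seen [H1,H0] ; pick H0
  + 123.88.97.32/28 (H2) depth=28
  Q 170.105.32.120: descend 1010 ; hops seen [H1] ; pick H1
  Q 123.88.97.42: descend 0111101101011000011000010010101 ; hops seen [H1,H2,H2,H2] ; pick H2
  + 123.88.97.42/31 (H1) depth=31
  Q 83.52.122.144: descend 0101001100110100011110101001 ; hops seen [H1,H0,H1] ; pick H1
  - 123.88.97.32/28 clear@28
  Q 83.52.122.145: descend 0101001100110100011110101001 ; hops seen [H1,H0,H1] ; pick H1
  - 0.0.0.0/0 clear@0
  + 75.119.186.0/24 (H0) depth=24
  Q 166.0.0.23: descend 10100110 ; hops seen [H0] ; pick H0
  - 83.52.122.144/28 clear@28
  - 123.80.0.0/12 clear@12
  Q 83.52.0.233: descend 01010011001101000 ; hops seen [H0] ; pick H0
  - 166.0.0.0/8 clear@8

== LOOKUPS ==
["H0","H0","H0","H0","H0","H0","H2","H1","H2","H1","H0","H1","H2","H1","H1","H0","H0"]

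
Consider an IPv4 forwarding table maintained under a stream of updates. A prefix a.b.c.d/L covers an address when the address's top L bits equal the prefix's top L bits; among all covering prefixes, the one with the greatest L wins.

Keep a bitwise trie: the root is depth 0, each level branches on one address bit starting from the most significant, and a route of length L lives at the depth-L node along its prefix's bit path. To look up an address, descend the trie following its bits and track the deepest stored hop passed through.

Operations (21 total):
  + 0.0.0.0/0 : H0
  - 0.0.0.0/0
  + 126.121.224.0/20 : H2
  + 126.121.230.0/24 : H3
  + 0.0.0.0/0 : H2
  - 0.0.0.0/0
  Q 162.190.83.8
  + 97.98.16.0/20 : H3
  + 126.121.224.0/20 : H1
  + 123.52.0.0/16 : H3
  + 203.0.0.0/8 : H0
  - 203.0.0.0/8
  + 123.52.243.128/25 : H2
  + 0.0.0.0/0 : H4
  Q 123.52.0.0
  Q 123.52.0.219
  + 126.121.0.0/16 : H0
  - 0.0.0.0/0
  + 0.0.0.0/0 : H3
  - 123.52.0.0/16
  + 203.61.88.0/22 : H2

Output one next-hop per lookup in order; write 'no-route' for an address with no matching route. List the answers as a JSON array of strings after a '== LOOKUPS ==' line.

Trace:
  + 0.0.0.0/0 (H0) depth=0
  del 0.0.0.0/0 (clear depth 0)
  + 126.121.224.0/20 (H2) depth=20
  + 126.121.230.0/24 (H3) depth=24
  + 0.0.0.0/0 (H2) depth=0
  del 0.0.0.0/0 (clear depth 0)
  ? 162.190.83.8  path d0:-  best=no-route
  + 97.98.16.0/20 (H3) depth=20
  + 126.121.224.0/20 (H1) depth=20
  + 123.52.0.0/16 (H3) depth=16
  + 203.0.0.0/8 (H0) depth=8
  del 203.0.0.0/8 (clear depth 8)
  + 123.52.243.128/25 (H2) depth=25
  + 0.0.0.0/0 (H4) depth=0
  ? 123.52.0.0  path d0:H4→d1:-→d2:-→d3:-→d4:-→d5:-→d6:-→d7:-→d8:-→d9:-→d10:-→d11:-→d12:-→d13:-→d14:-→d15:-→d16:H3  best=H3
  ? 123.52.0.219  path d0:H4→d1:-→d2:-→d3:-→d4:-→d5:-→d6:-→d7:-→d8:-→d9:-→d10:-→d11:-→d12:-→d13:-→d14:-→d15:-→d16:H3  best=H3
  + 126.121.0.0/16 (H0) depth=16
  del 0.0.0.0/0 (clear depth 0)
  + 0.0.0.0/0 (H3) depth=0
  del 123.52.0.0/16 (clear depth 16)
  + 203.61.88.0/22 (H2) depth=22

== LOOKUPS ==
["no-route","H3","H3"]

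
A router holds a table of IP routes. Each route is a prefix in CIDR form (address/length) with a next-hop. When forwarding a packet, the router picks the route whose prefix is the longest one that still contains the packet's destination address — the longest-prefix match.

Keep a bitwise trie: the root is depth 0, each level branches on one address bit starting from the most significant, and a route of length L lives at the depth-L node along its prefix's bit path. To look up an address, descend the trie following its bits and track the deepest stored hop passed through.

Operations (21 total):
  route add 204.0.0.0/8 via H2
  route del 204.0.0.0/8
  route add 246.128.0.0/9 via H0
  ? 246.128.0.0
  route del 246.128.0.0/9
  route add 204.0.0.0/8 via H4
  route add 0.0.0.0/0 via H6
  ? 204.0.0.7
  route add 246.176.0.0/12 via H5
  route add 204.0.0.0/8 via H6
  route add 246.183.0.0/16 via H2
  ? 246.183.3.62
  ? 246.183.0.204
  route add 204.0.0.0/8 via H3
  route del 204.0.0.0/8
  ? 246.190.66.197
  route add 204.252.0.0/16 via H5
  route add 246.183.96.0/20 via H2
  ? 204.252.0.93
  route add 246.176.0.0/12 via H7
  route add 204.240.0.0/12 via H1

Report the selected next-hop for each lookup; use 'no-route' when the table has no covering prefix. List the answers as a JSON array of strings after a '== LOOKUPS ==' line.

Trace:
  + 204.0.0.0/8 (H2) depth=8
  - 204.0.0.0/8 clear@8
  + 246.128.0.0/9 (H0) depth=9
  ? 246.128.0.0  path d0:-→d1:-→d2:-→d3:-→d4:-→d5:-→d6:-→d7:-→d8:-→d9:H0  best=H0
  - 246.128.0.0/9 clear@9
  + 204.0.0.0/8 (H4) depth=8
  + 0.0.0.0/0 (H6) depth=0
  ? 204.0.0.7  path d0:H6→d1:-→d2:-→d3:-→d4:-→d5:-→d6:-→d7:-→d8:H4  best=H4
  + 246.176.0.0/12 (H5) depth=12
  + 204.0.0.0/8 (H6) depth=8
  + 246.183.0.0/16 (H2) depth=16
  ? 246.183.3.62  path d0:H6→d1:-→d2:-→d3:-→d4:-→d5:-→d6:-→d7:-→d8:-→d9:-→d10:-→d11:-→d12:H5→d13:-→d14:-→d15:-→d16:H2  best=H2
  ? 246.183.0.204  path d0:H6→d1:-→d2:-→d3:-→d4:-→d5:-→d6:-→d7:-→d8:-→d9:-→d10:-→d11:-→d12:H5→d13:-→d14:-→d15:-→d16:H2  best=H2
  + 204.0.0.0/8 (H3) depth=8
  - 204.0.0.0/8 clear@8
  ? 246.190.66.197  path d0:H6→d1:-→d2:-→d3:-→d4:-→d5:-→d6:-→d7:-→d8:-→d9:-→d10:-→d11:-→d12:H5  best=H5
  + 204.252.0.0/16 (H5) depth=16
  + 246.183.96.0/20 (H2) depth=20
  ? 204.252.0.93  path d0:H6→d1:-→d2:-→d3:-→d4:-→d5:-→d6:-→d7:-→d8:-→d9:-→d10:-→d11:-→d12:-→d13:-→d14:-→d15:-→d16:H5  best=H5
  + 246.176.0.0/12 (H7) depth=12
  + 204.240.0.0/12 (H1) depth=12

== LOOKUPS ==
["H0","H4","H2","H2","H5","H5"]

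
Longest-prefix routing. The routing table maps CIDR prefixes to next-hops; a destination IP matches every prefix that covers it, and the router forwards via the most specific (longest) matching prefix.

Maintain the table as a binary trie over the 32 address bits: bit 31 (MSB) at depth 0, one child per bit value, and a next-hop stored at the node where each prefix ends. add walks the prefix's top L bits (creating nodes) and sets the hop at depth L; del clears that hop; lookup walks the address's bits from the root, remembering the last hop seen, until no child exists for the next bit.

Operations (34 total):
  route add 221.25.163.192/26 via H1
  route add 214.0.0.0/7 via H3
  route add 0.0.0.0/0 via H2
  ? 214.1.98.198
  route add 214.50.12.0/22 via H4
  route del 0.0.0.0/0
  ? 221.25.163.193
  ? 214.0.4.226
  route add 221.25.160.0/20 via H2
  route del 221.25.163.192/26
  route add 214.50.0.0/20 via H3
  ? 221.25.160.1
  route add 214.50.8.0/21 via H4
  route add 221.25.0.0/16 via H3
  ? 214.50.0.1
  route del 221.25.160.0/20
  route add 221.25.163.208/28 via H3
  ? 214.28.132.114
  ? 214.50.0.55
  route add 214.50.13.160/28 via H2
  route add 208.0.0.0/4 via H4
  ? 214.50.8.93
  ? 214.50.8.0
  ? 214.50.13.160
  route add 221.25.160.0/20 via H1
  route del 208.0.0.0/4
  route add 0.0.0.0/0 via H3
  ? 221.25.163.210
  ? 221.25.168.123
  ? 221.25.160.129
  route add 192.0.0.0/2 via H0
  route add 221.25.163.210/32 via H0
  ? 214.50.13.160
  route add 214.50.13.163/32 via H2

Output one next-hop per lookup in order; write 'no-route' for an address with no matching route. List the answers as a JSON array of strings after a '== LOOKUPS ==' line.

Apply in order:
  + 221.25.163.192/26 (H1) depth=26
  + 214.0.0.0/7 (H3) depth=7
  + 0.0.0.0/0 (H2) depth=0
  Q 214.1.98.198: descend 1101011 ; hops seen [H2,H3] ; pick H3
  + 214.50.12.0/22 (H4) depth=22
  del 0.0.0.0/0 (clear depth 0)
  Q 221.25.163.193: descend 11011101000110011010001111 ; hops seen [H1] ; pick H1
  Q 214.0.4.226: descend 1101011000 ; hops seen [H3] ; pick H3
  + 221.25.160.0/20 (H2) depth=20
  del 221.25.163.192/26 (clear depth 26)
  + 214.50.0.0/20 (H3) depth=20
  Q 221.25.160.1: descend 1101110100011001101000 ; hops seen [H2] ; pick H2
  + 214.50.8.0/21 (H4) depth=21
  + 221.25.0.0/16 (H3) depth=16
  Q 214.50.0.1: descend 11010110001100100000 ; hops seen [H3,H3] ; pick H3
  del 221.25.160.0/20 (clear depth 20)
  + 221.25.163.208/28 (H3) depth=28
  Q 214.28.132.114: descend 1101011000 ; hops seen [H3] ; pick H3
  Q 214.50.0.55: descend 11010110001100100000 ; hops seen [H3,H3] ; pick H3
  + 214.50.13.160/28 (H2) depth=28
  + 208.0.0.0/4 (H4) depth=4
  Q 214.50.8.93: descend 110101100011001000001 ; hops seen [H4,H3,H3,H4] ; pick H4
  Q 214.50.8.0: descend 110101100011001000001 ; hops seen [H4,H3,H3,H4] ; pick H4
  Q 214.50.13.160: descend 1101011000110010000011011010 ; hops seen [H4,H3,H3,H4,H4,H2] ; pick H2
  + 221.25.160.0/20 (H1) depth=20
  del 208.0.0.0/4 (clear depth 4)
  + 0.0.0.0/0 (H3) depth=0
  Q 221.25.163.210: descend 1101110100011001101000111101 ; hops seen [H3,H3,H1,H3] ; pick H3
  Q 221.25.168.123: descend 11011101000110011010 ; hops seen [H3,H3,H1] ; pick H1
  Q 221.25.160.129: descend 1101110100011001101000 ; hops seen [H3,H3,H1] ; pick H1
  + 192.0.0.0/2 (H0) depth=2
  + 221.25.163.210/32 (H0) depth=32
  Q 214.50.13.160: descend 1101011000110010000011011010 ; hops seen [H3,H0,H3,H3,H4,H4,H2] ; pick H2
  + 214.50.13.163/32 (H2) depth=32

== LOOKUPS ==
["H3","H1","H3","H2","H3","H3","H3","H4","H4","H2","H3","H1","H1","H2"]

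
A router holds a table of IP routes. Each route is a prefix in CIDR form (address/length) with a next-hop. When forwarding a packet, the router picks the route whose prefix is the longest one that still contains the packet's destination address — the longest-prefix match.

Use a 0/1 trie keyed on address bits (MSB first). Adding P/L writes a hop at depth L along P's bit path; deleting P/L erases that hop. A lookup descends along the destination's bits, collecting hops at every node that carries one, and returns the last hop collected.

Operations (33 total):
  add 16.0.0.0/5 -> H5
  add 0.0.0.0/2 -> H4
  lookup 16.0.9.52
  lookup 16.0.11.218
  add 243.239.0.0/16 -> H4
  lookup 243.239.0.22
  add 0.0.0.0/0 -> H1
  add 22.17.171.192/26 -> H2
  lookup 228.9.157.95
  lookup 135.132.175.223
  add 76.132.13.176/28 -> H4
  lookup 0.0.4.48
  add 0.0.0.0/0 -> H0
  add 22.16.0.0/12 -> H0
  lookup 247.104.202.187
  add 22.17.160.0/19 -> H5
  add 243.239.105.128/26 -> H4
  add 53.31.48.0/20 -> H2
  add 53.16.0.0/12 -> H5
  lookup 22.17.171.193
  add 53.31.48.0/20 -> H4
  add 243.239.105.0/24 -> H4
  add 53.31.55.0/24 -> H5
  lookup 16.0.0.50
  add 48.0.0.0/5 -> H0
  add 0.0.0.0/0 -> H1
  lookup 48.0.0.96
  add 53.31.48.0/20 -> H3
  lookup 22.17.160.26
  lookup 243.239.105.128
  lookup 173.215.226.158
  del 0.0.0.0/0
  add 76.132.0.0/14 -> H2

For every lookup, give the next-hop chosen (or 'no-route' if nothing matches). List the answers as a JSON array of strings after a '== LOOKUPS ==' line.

Process each operation:
  + 16.0.0.0/5 (H5) depth=5
  + 0.0.0.0/2 (H4) depth=2
  ? 16.0.9.52  path d0:-→d1:-→d2:H4→d3:-→d4:-→d5:H5  best=H5
  ? 16.0.11.218  path d0:-→d1:-→d2:H4→d3:-→d4:-→d5:H5  best=H5
  + 243.239.0.0/16 (H4) depth=16
  ? 243.239.0.22  path d0:-→d1:-→d2:-→d3:-→d4:-→d5:-→d6:-→d7:-→d8:-→d9:-→d10:-→d11:-→d12:-→d13:-→d14:-→d15:-→d16:H4  best=H4
  + 0.0.0.0/0 (H1) depth=0
  + 22.17.171.192/26 (H2) depth=26
  ? 228.9.157.95  path d0:H1→d1:-→d2:-→d3:-  best=H1
  ? 135.132.175.223  path d0:H1→d1:-  best=H1
  + 76.132.13.176/28 (H4) depth=28
  ? 0.0.4.48  path d0:H1→d1:-→d2:H4→d3:-  best=H4
  + 0.0.0.0/0 (H0) depth=0
  + 22.16.0.0/12 (H0) depth=12
  ? 247.104.202.187  path d0:H0→d1:-→d2:-→d3:-→d4:-→d5:-  best=H0
  + 22.17.160.0/19 (H5) depth=19
  + 243.239.105.128/26 (H4) depth=26
  + 53.31.48.0/20 (H2) depth=20
  + 53.16.0.0/12 (H5) depth=12
  ? 22.17.171.193  path d0:H0→d1:-→d2:H4→d3:-→d4:-→d5:H5→d6:-→d7:-→d8:-→d9:-→d10:-→d11:-→d12:H0→d13:-→d14:-→d15:-→d16:-→d17:-→d18:-→d19:H5→d20:-→d21:-→d22:-→d23:-→d24:-→d25:-→d26:H2  best=H2
  + 53.31.48.0/20 (H4) depth=20
  + 243.239.105.0/24 (H4) depth=24
  + 53.31.55.0/24 (H5) depth=24
  ? 16.0.0.50  path d0:H0→d1:-→d2:H4→d3:-→d4:-→d5:H5  best=H5
  + 48.0.0.0/5 (H0) depth=5
  + 0.0.0.0/0 (H1) depth=0
  ? 48.0.0.96  path d0:H1→d1:-→d2:H4→d3:-→d4:-→d5:H0  best=H0
  + 53.31.48.0/20 (H3) depth=20
  ? 22.17.160.26  path d0:H1→d1:-→d2:H4→d3:-→d4:-→d5:H5→d6:-→d7:-→d8:-→d9:-→d10:-→d11:-→d12:H0→d13:-→d14:-→d15:-→d16:-→d17:-→d18:-→d19:H5→d20:-  best=H5
  ? 243.239.105.128  path d0:H1→d1:-→d2:-→d3:-→d4:-→d5:-→d6:-→d7:-→d8:-→d9:-→d10:-→d11:-→d12:-→d13:-→d14:-→d15:-→d16:H4→d17:-→d18:-→d19:-→d20:-→d21:-→d22:-→d23:-→d24:H4→d25:-→d26:H4  best=H4
  ? 173.215.226.158  path d0:H1→d1:-  best=H1
  - 0.0.0.0/0 clear@0
  + 76.132.0.0/14 (H2) depth=14

== LOOKUPS ==
["H5","H5","H4","H1","H1","H4","H0","H2","H5","H0","H5","H4","H1"]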